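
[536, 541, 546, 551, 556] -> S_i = 536 + 5*i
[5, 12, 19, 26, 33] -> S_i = 5 + 7*i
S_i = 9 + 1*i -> [9, 10, 11, 12, 13]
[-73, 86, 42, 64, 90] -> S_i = Random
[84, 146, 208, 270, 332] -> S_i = 84 + 62*i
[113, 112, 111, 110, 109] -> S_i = 113 + -1*i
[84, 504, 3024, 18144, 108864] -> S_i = 84*6^i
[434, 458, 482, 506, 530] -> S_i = 434 + 24*i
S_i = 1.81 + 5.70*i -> [1.81, 7.51, 13.21, 18.91, 24.61]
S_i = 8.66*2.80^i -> [8.66, 24.25, 67.89, 190.1, 532.29]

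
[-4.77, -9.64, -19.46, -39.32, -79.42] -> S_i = -4.77*2.02^i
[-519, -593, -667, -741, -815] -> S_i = -519 + -74*i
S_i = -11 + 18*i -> [-11, 7, 25, 43, 61]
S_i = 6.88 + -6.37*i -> [6.88, 0.51, -5.86, -12.23, -18.6]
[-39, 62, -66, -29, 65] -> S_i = Random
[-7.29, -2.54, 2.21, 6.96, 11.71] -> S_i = -7.29 + 4.75*i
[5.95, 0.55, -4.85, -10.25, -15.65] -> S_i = 5.95 + -5.40*i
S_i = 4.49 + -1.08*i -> [4.49, 3.41, 2.33, 1.25, 0.17]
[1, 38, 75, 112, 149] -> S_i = 1 + 37*i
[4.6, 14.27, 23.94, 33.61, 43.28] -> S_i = 4.60 + 9.67*i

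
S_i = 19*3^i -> [19, 57, 171, 513, 1539]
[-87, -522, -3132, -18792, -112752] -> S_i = -87*6^i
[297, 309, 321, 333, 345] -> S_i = 297 + 12*i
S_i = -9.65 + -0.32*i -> [-9.65, -9.97, -10.29, -10.61, -10.93]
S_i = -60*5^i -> [-60, -300, -1500, -7500, -37500]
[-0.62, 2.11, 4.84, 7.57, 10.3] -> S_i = -0.62 + 2.73*i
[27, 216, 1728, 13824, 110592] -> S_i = 27*8^i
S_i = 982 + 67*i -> [982, 1049, 1116, 1183, 1250]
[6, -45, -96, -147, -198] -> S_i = 6 + -51*i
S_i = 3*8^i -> [3, 24, 192, 1536, 12288]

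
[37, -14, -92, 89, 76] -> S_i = Random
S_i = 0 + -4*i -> [0, -4, -8, -12, -16]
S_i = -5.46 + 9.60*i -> [-5.46, 4.14, 13.74, 23.34, 32.94]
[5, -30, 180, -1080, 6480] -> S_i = 5*-6^i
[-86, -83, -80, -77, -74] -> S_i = -86 + 3*i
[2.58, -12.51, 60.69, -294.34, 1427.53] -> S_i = 2.58*(-4.85)^i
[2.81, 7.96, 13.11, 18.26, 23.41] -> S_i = 2.81 + 5.15*i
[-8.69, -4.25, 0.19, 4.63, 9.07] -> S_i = -8.69 + 4.44*i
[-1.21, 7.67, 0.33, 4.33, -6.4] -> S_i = Random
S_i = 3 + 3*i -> [3, 6, 9, 12, 15]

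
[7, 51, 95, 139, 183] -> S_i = 7 + 44*i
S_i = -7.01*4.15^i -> [-7.01, -29.09, -120.73, -501.03, -2079.27]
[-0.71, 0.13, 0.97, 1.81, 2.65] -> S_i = -0.71 + 0.84*i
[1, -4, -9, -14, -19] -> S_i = 1 + -5*i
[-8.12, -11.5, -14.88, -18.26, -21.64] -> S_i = -8.12 + -3.38*i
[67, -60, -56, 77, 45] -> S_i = Random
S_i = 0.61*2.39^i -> [0.61, 1.46, 3.48, 8.33, 19.9]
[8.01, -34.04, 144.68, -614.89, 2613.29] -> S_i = 8.01*(-4.25)^i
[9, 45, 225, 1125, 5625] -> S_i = 9*5^i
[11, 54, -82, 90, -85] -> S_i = Random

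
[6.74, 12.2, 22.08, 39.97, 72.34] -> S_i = 6.74*1.81^i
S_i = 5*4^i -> [5, 20, 80, 320, 1280]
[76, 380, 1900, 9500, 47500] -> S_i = 76*5^i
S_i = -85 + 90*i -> [-85, 5, 95, 185, 275]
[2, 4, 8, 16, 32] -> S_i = 2*2^i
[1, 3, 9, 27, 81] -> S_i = 1*3^i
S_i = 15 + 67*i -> [15, 82, 149, 216, 283]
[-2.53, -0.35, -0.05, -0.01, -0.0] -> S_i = -2.53*0.14^i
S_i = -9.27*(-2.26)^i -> [-9.27, 20.95, -47.35, 107.01, -241.83]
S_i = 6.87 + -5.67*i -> [6.87, 1.2, -4.47, -10.14, -15.81]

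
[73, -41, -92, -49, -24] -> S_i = Random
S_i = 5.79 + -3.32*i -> [5.79, 2.47, -0.85, -4.17, -7.49]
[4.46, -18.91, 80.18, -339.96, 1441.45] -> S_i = 4.46*(-4.24)^i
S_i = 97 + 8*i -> [97, 105, 113, 121, 129]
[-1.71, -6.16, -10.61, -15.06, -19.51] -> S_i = -1.71 + -4.45*i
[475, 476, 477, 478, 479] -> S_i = 475 + 1*i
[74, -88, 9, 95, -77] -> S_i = Random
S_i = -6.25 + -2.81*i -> [-6.25, -9.06, -11.87, -14.68, -17.49]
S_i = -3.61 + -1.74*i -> [-3.61, -5.35, -7.09, -8.83, -10.57]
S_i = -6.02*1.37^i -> [-6.02, -8.25, -11.3, -15.48, -21.21]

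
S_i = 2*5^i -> [2, 10, 50, 250, 1250]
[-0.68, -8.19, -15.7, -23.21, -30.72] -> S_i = -0.68 + -7.51*i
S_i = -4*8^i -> [-4, -32, -256, -2048, -16384]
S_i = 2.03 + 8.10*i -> [2.03, 10.13, 18.23, 26.33, 34.43]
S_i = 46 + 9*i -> [46, 55, 64, 73, 82]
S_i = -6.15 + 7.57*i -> [-6.15, 1.42, 8.99, 16.56, 24.13]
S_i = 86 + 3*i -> [86, 89, 92, 95, 98]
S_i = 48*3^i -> [48, 144, 432, 1296, 3888]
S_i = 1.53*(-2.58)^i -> [1.53, -3.95, 10.18, -26.28, 67.79]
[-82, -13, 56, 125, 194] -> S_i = -82 + 69*i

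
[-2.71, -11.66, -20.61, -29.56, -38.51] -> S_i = -2.71 + -8.95*i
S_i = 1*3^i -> [1, 3, 9, 27, 81]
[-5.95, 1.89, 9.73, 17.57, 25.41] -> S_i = -5.95 + 7.84*i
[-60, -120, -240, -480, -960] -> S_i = -60*2^i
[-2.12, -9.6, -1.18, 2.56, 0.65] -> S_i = Random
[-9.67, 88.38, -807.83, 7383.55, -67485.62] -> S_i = -9.67*(-9.14)^i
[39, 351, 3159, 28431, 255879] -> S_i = 39*9^i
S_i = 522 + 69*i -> [522, 591, 660, 729, 798]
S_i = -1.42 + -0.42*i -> [-1.42, -1.84, -2.26, -2.68, -3.1]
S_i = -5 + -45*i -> [-5, -50, -95, -140, -185]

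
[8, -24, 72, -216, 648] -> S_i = 8*-3^i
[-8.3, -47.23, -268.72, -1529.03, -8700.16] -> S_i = -8.30*5.69^i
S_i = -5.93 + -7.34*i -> [-5.93, -13.27, -20.61, -27.95, -35.29]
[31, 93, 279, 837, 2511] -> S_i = 31*3^i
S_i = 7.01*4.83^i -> [7.01, 33.86, 163.54, 789.88, 3815.11]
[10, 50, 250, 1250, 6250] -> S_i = 10*5^i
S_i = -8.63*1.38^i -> [-8.63, -11.91, -16.43, -22.68, -31.3]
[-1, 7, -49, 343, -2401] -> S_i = -1*-7^i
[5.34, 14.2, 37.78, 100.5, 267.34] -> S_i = 5.34*2.66^i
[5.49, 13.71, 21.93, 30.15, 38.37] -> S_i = 5.49 + 8.22*i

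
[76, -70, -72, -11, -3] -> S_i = Random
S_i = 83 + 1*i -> [83, 84, 85, 86, 87]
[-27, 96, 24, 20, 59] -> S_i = Random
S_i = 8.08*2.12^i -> [8.08, 17.13, 36.31, 76.99, 163.21]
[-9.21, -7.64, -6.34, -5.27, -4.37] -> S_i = -9.21*0.83^i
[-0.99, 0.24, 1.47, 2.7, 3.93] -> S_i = -0.99 + 1.23*i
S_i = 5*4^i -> [5, 20, 80, 320, 1280]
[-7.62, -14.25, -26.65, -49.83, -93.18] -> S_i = -7.62*1.87^i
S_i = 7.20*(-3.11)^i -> [7.2, -22.39, 69.64, -216.58, 673.56]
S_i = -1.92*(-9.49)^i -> [-1.92, 18.22, -172.92, 1640.97, -15572.78]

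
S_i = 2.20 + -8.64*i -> [2.2, -6.44, -15.08, -23.72, -32.36]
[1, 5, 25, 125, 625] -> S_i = 1*5^i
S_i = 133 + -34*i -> [133, 99, 65, 31, -3]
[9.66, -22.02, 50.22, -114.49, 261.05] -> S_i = 9.66*(-2.28)^i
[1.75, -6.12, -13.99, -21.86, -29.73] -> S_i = 1.75 + -7.87*i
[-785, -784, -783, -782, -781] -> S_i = -785 + 1*i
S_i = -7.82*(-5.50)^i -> [-7.82, 43.01, -236.56, 1301.05, -7155.79]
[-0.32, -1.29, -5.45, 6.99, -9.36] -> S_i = Random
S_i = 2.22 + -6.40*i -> [2.22, -4.18, -10.58, -16.98, -23.38]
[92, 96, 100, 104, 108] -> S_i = 92 + 4*i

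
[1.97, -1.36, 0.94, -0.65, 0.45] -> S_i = 1.97*(-0.69)^i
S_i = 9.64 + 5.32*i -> [9.64, 14.96, 20.28, 25.6, 30.92]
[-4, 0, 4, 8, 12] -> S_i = -4 + 4*i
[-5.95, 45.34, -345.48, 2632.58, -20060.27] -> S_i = -5.95*(-7.62)^i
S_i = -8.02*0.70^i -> [-8.02, -5.61, -3.93, -2.75, -1.93]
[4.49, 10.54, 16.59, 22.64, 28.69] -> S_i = 4.49 + 6.05*i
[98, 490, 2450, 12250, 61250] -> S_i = 98*5^i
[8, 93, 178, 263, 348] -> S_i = 8 + 85*i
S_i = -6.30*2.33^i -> [-6.3, -14.68, -34.2, -79.69, -185.68]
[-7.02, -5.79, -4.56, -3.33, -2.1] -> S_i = -7.02 + 1.23*i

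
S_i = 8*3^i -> [8, 24, 72, 216, 648]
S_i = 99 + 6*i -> [99, 105, 111, 117, 123]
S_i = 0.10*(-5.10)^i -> [0.1, -0.51, 2.6, -13.27, 67.65]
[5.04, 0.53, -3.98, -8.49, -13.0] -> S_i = 5.04 + -4.51*i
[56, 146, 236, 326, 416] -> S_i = 56 + 90*i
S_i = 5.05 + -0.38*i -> [5.05, 4.67, 4.29, 3.91, 3.53]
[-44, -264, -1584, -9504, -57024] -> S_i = -44*6^i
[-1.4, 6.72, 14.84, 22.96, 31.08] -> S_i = -1.40 + 8.12*i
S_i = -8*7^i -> [-8, -56, -392, -2744, -19208]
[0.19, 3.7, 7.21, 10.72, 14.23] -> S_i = 0.19 + 3.51*i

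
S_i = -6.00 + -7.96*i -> [-6.0, -13.96, -21.92, -29.88, -37.84]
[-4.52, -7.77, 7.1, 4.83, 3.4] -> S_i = Random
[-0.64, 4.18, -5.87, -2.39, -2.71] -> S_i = Random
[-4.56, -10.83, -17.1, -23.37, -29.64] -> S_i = -4.56 + -6.27*i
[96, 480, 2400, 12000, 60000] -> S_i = 96*5^i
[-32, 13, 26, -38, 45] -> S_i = Random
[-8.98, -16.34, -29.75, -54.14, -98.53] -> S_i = -8.98*1.82^i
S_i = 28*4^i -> [28, 112, 448, 1792, 7168]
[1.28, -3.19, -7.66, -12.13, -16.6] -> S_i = 1.28 + -4.47*i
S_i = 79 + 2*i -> [79, 81, 83, 85, 87]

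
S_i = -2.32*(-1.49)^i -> [-2.32, 3.46, -5.15, 7.67, -11.43]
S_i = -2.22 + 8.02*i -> [-2.22, 5.8, 13.82, 21.84, 29.86]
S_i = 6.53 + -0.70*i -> [6.53, 5.83, 5.13, 4.43, 3.73]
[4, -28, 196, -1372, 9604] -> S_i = 4*-7^i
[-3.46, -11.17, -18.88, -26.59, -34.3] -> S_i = -3.46 + -7.71*i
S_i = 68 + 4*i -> [68, 72, 76, 80, 84]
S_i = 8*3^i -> [8, 24, 72, 216, 648]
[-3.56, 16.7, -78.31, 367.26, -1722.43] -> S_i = -3.56*(-4.69)^i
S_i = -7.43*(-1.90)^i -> [-7.43, 14.12, -26.82, 50.96, -96.83]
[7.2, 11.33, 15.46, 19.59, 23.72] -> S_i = 7.20 + 4.13*i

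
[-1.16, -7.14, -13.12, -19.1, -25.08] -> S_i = -1.16 + -5.98*i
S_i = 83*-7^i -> [83, -581, 4067, -28469, 199283]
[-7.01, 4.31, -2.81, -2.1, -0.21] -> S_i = Random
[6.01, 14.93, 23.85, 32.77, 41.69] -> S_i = 6.01 + 8.92*i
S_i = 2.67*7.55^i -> [2.67, 20.16, 152.2, 1149.08, 8675.59]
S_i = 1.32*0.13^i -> [1.32, 0.17, 0.02, 0.0, 0.0]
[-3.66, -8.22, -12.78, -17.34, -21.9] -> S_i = -3.66 + -4.56*i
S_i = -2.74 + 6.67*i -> [-2.74, 3.93, 10.6, 17.27, 23.94]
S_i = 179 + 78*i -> [179, 257, 335, 413, 491]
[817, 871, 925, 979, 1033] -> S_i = 817 + 54*i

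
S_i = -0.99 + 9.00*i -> [-0.99, 8.01, 17.01, 26.01, 35.01]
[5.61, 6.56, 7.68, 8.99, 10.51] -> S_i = 5.61*1.17^i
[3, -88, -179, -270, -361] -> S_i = 3 + -91*i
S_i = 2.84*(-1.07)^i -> [2.84, -3.04, 3.25, -3.48, 3.72]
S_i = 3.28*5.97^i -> [3.28, 19.58, 116.9, 697.91, 4166.5]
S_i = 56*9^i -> [56, 504, 4536, 40824, 367416]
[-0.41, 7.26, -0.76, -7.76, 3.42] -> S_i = Random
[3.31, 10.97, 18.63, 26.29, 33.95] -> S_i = 3.31 + 7.66*i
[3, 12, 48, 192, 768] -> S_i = 3*4^i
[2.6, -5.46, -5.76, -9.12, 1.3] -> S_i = Random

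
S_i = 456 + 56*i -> [456, 512, 568, 624, 680]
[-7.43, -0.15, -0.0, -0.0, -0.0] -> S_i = -7.43*0.02^i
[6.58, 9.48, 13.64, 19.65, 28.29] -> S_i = 6.58*1.44^i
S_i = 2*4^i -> [2, 8, 32, 128, 512]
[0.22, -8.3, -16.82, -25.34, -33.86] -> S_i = 0.22 + -8.52*i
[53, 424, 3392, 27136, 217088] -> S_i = 53*8^i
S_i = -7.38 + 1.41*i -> [-7.38, -5.97, -4.56, -3.15, -1.74]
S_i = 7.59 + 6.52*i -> [7.59, 14.11, 20.63, 27.15, 33.67]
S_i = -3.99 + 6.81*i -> [-3.99, 2.82, 9.63, 16.44, 23.25]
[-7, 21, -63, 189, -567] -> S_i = -7*-3^i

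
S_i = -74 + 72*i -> [-74, -2, 70, 142, 214]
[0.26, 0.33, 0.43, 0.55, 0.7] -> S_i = 0.26*1.28^i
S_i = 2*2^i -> [2, 4, 8, 16, 32]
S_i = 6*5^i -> [6, 30, 150, 750, 3750]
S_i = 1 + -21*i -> [1, -20, -41, -62, -83]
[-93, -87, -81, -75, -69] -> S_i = -93 + 6*i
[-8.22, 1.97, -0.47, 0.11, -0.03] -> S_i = -8.22*(-0.24)^i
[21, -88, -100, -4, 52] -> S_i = Random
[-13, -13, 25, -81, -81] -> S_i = Random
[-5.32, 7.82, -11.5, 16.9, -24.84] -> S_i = -5.32*(-1.47)^i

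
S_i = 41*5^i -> [41, 205, 1025, 5125, 25625]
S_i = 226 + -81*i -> [226, 145, 64, -17, -98]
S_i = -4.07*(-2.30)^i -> [-4.07, 9.36, -21.53, 49.52, -113.9]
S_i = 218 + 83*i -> [218, 301, 384, 467, 550]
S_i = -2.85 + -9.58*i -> [-2.85, -12.43, -22.01, -31.59, -41.17]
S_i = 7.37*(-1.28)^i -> [7.37, -9.43, 12.08, -15.46, 19.78]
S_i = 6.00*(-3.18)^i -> [6.0, -19.08, 60.67, -192.94, 613.56]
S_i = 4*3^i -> [4, 12, 36, 108, 324]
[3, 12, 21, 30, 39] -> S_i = 3 + 9*i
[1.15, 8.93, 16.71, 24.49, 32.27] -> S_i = 1.15 + 7.78*i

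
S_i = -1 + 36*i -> [-1, 35, 71, 107, 143]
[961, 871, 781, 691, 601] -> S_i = 961 + -90*i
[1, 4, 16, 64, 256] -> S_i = 1*4^i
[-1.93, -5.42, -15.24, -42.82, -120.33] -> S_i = -1.93*2.81^i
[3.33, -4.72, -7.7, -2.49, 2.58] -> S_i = Random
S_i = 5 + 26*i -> [5, 31, 57, 83, 109]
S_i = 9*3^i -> [9, 27, 81, 243, 729]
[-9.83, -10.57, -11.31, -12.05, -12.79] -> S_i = -9.83 + -0.74*i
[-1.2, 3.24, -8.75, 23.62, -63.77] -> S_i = -1.20*(-2.70)^i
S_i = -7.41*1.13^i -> [-7.41, -8.37, -9.46, -10.69, -12.08]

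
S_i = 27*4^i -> [27, 108, 432, 1728, 6912]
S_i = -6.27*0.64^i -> [-6.27, -4.01, -2.57, -1.64, -1.05]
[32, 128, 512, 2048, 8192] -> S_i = 32*4^i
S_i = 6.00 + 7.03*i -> [6.0, 13.03, 20.06, 27.09, 34.12]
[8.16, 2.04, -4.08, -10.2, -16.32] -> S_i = 8.16 + -6.12*i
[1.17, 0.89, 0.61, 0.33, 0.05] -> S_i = 1.17 + -0.28*i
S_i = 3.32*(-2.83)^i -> [3.32, -9.4, 26.59, -75.25, 212.95]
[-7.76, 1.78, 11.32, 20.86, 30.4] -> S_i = -7.76 + 9.54*i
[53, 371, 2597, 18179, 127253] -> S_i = 53*7^i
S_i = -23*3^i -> [-23, -69, -207, -621, -1863]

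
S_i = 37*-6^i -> [37, -222, 1332, -7992, 47952]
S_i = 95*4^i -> [95, 380, 1520, 6080, 24320]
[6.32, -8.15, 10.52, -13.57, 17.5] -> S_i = 6.32*(-1.29)^i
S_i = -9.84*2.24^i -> [-9.84, -22.04, -49.37, -110.6, -247.73]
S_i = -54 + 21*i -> [-54, -33, -12, 9, 30]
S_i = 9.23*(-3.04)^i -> [9.23, -28.06, 85.3, -259.31, 788.31]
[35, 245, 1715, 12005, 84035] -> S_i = 35*7^i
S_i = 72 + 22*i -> [72, 94, 116, 138, 160]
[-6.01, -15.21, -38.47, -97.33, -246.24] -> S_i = -6.01*2.53^i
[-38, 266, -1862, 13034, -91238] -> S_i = -38*-7^i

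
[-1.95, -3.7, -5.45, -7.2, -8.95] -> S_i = -1.95 + -1.75*i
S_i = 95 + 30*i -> [95, 125, 155, 185, 215]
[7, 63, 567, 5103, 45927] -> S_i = 7*9^i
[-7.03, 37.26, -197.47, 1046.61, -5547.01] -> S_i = -7.03*(-5.30)^i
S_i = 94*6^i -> [94, 564, 3384, 20304, 121824]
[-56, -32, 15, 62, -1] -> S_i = Random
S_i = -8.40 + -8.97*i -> [-8.4, -17.37, -26.34, -35.31, -44.28]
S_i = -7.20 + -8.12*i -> [-7.2, -15.32, -23.44, -31.56, -39.68]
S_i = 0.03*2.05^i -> [0.03, 0.06, 0.13, 0.26, 0.53]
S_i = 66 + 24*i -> [66, 90, 114, 138, 162]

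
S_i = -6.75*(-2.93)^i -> [-6.75, 19.78, -57.95, 169.79, -497.48]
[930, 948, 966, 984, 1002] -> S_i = 930 + 18*i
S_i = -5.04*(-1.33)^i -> [-5.04, 6.7, -8.92, 11.86, -15.77]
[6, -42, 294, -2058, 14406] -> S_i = 6*-7^i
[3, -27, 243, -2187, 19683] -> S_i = 3*-9^i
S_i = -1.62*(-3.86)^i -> [-1.62, 6.25, -24.14, 93.17, -359.64]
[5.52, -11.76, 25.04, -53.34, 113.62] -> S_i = 5.52*(-2.13)^i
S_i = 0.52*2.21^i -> [0.52, 1.15, 2.54, 5.61, 12.4]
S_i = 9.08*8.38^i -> [9.08, 76.09, 637.64, 5343.4, 44777.71]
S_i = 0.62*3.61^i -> [0.62, 2.24, 8.08, 29.17, 105.3]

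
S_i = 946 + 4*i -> [946, 950, 954, 958, 962]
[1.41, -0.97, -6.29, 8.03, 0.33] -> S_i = Random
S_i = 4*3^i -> [4, 12, 36, 108, 324]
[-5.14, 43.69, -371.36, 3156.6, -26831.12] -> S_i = -5.14*(-8.50)^i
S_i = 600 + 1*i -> [600, 601, 602, 603, 604]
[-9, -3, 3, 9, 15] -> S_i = -9 + 6*i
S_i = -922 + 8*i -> [-922, -914, -906, -898, -890]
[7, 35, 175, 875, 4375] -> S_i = 7*5^i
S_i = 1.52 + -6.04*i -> [1.52, -4.52, -10.56, -16.6, -22.64]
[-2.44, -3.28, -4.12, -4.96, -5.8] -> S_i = -2.44 + -0.84*i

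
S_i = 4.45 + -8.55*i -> [4.45, -4.1, -12.65, -21.2, -29.75]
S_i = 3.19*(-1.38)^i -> [3.19, -4.4, 6.08, -8.38, 11.57]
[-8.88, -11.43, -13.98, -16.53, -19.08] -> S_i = -8.88 + -2.55*i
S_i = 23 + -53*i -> [23, -30, -83, -136, -189]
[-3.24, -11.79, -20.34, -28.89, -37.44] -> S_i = -3.24 + -8.55*i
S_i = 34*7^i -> [34, 238, 1666, 11662, 81634]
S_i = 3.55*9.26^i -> [3.55, 32.87, 304.4, 2818.78, 26101.91]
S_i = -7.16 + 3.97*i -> [-7.16, -3.19, 0.78, 4.75, 8.72]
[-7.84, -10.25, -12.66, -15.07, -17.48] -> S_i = -7.84 + -2.41*i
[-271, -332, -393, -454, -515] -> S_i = -271 + -61*i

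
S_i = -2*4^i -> [-2, -8, -32, -128, -512]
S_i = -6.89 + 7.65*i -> [-6.89, 0.76, 8.41, 16.06, 23.71]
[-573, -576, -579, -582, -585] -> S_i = -573 + -3*i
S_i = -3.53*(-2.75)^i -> [-3.53, 9.71, -26.7, 73.41, -201.89]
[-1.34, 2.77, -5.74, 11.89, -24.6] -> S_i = -1.34*(-2.07)^i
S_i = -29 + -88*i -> [-29, -117, -205, -293, -381]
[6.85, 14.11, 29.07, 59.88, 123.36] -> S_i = 6.85*2.06^i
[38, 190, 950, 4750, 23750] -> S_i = 38*5^i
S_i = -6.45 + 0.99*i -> [-6.45, -5.46, -4.47, -3.48, -2.49]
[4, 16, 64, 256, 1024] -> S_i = 4*4^i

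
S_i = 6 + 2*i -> [6, 8, 10, 12, 14]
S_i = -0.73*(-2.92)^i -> [-0.73, 2.13, -6.22, 18.17, -53.07]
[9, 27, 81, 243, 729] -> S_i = 9*3^i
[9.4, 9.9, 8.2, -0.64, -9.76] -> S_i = Random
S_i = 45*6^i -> [45, 270, 1620, 9720, 58320]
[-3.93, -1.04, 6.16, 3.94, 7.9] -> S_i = Random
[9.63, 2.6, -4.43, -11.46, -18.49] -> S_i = 9.63 + -7.03*i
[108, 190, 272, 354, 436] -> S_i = 108 + 82*i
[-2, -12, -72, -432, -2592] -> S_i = -2*6^i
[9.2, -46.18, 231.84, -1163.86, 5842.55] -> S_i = 9.20*(-5.02)^i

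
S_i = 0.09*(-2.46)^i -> [0.09, -0.22, 0.54, -1.34, 3.3]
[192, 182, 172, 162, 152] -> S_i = 192 + -10*i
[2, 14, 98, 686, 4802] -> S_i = 2*7^i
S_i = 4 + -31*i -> [4, -27, -58, -89, -120]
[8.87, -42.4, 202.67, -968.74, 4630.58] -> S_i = 8.87*(-4.78)^i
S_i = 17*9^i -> [17, 153, 1377, 12393, 111537]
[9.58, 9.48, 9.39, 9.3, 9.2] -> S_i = 9.58*0.99^i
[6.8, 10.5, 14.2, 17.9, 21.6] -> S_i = 6.80 + 3.70*i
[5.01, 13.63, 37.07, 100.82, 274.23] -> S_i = 5.01*2.72^i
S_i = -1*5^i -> [-1, -5, -25, -125, -625]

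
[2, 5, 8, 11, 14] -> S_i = 2 + 3*i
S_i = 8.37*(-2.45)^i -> [8.37, -20.51, 50.24, -123.09, 301.57]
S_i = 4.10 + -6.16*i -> [4.1, -2.06, -8.22, -14.38, -20.54]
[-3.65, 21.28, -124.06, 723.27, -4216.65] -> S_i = -3.65*(-5.83)^i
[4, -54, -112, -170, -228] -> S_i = 4 + -58*i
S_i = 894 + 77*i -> [894, 971, 1048, 1125, 1202]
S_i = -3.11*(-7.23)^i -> [-3.11, 22.49, -162.57, 1175.37, -8497.94]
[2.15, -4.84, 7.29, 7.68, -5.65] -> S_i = Random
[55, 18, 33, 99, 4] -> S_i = Random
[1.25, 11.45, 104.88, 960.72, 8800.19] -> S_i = 1.25*9.16^i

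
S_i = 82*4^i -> [82, 328, 1312, 5248, 20992]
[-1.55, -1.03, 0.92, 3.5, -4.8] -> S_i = Random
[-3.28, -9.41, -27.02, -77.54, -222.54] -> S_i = -3.28*2.87^i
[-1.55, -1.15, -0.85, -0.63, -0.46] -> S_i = -1.55*0.74^i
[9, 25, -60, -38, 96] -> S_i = Random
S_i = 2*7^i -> [2, 14, 98, 686, 4802]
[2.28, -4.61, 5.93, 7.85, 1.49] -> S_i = Random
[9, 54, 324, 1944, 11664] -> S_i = 9*6^i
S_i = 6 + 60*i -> [6, 66, 126, 186, 246]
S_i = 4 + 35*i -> [4, 39, 74, 109, 144]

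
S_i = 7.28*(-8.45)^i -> [7.28, -61.52, 519.81, -4392.4, 37115.75]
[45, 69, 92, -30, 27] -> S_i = Random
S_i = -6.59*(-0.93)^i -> [-6.59, 6.13, -5.7, 5.3, -4.93]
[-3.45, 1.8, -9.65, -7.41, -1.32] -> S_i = Random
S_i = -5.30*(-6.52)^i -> [-5.3, 34.56, -225.31, 1468.99, -9577.81]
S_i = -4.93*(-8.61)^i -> [-4.93, 42.45, -365.47, 3146.71, -27093.15]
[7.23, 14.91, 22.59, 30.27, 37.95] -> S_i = 7.23 + 7.68*i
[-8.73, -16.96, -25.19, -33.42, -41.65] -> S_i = -8.73 + -8.23*i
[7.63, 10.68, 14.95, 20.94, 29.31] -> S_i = 7.63*1.40^i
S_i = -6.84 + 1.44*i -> [-6.84, -5.4, -3.96, -2.52, -1.08]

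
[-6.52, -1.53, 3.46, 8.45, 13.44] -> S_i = -6.52 + 4.99*i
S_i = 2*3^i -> [2, 6, 18, 54, 162]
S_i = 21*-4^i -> [21, -84, 336, -1344, 5376]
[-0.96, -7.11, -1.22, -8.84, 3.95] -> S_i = Random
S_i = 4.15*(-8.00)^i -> [4.15, -33.2, 265.6, -2124.8, 16998.4]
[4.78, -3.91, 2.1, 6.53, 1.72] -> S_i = Random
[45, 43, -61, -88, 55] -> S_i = Random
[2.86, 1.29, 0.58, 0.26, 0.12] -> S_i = 2.86*0.45^i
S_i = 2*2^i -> [2, 4, 8, 16, 32]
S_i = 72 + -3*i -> [72, 69, 66, 63, 60]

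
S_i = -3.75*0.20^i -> [-3.75, -0.75, -0.15, -0.03, -0.01]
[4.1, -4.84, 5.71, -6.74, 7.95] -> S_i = 4.10*(-1.18)^i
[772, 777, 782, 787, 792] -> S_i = 772 + 5*i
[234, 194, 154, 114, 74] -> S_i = 234 + -40*i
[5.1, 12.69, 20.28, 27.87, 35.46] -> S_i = 5.10 + 7.59*i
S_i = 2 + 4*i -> [2, 6, 10, 14, 18]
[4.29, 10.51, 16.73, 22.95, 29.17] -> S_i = 4.29 + 6.22*i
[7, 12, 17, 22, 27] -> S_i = 7 + 5*i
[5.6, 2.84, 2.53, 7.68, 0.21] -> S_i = Random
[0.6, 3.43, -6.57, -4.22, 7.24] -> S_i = Random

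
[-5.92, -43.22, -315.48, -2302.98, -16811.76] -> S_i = -5.92*7.30^i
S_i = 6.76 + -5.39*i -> [6.76, 1.37, -4.02, -9.41, -14.8]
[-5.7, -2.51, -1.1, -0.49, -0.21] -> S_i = -5.70*0.44^i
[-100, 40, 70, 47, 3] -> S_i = Random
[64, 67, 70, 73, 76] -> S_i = 64 + 3*i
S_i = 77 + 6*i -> [77, 83, 89, 95, 101]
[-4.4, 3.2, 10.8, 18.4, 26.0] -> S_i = -4.40 + 7.60*i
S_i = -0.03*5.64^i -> [-0.03, -0.17, -0.95, -5.38, -30.36]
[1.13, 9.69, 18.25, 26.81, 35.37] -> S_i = 1.13 + 8.56*i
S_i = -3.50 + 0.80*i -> [-3.5, -2.7, -1.9, -1.1, -0.3]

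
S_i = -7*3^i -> [-7, -21, -63, -189, -567]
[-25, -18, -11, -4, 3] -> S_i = -25 + 7*i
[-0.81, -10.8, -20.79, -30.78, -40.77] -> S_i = -0.81 + -9.99*i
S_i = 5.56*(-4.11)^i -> [5.56, -22.85, 93.92, -386.01, 1586.51]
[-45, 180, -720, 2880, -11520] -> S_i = -45*-4^i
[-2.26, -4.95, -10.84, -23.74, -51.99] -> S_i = -2.26*2.19^i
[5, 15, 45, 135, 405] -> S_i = 5*3^i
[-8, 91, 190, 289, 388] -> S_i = -8 + 99*i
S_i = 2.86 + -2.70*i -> [2.86, 0.16, -2.54, -5.24, -7.94]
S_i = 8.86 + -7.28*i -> [8.86, 1.58, -5.7, -12.98, -20.26]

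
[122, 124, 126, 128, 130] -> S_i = 122 + 2*i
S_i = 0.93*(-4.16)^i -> [0.93, -3.87, 16.09, -66.95, 278.52]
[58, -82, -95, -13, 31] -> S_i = Random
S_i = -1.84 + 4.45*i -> [-1.84, 2.61, 7.06, 11.51, 15.96]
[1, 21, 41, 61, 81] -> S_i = 1 + 20*i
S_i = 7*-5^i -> [7, -35, 175, -875, 4375]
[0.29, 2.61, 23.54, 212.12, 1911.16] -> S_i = 0.29*9.01^i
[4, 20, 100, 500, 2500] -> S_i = 4*5^i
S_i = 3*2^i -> [3, 6, 12, 24, 48]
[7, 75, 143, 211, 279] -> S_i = 7 + 68*i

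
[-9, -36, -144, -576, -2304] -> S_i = -9*4^i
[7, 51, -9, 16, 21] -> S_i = Random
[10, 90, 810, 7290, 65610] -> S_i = 10*9^i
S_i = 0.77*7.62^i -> [0.77, 5.87, 44.71, 340.69, 2596.04]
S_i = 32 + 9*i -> [32, 41, 50, 59, 68]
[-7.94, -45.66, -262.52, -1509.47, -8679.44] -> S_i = -7.94*5.75^i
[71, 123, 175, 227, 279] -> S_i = 71 + 52*i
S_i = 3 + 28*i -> [3, 31, 59, 87, 115]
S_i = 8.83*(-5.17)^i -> [8.83, -45.65, 236.02, -1220.2, 6308.45]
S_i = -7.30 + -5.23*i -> [-7.3, -12.53, -17.76, -22.99, -28.22]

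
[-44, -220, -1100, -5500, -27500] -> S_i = -44*5^i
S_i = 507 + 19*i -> [507, 526, 545, 564, 583]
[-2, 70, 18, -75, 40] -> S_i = Random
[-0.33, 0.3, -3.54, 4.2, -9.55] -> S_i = Random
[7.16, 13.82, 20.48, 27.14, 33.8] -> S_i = 7.16 + 6.66*i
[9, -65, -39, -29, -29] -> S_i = Random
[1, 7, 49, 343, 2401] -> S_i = 1*7^i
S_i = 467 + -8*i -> [467, 459, 451, 443, 435]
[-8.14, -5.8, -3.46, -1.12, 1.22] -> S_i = -8.14 + 2.34*i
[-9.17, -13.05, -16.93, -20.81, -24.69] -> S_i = -9.17 + -3.88*i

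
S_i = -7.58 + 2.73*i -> [-7.58, -4.85, -2.12, 0.61, 3.34]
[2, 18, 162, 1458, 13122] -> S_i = 2*9^i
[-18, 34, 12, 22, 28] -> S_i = Random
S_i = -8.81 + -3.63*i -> [-8.81, -12.44, -16.07, -19.7, -23.33]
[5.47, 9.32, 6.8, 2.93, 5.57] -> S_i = Random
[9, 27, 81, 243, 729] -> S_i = 9*3^i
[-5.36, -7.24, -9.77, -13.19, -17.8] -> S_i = -5.36*1.35^i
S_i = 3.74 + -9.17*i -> [3.74, -5.43, -14.6, -23.77, -32.94]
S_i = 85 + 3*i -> [85, 88, 91, 94, 97]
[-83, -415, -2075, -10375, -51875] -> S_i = -83*5^i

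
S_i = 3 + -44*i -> [3, -41, -85, -129, -173]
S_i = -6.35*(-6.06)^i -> [-6.35, 38.48, -233.19, 1413.16, -8563.75]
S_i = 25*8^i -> [25, 200, 1600, 12800, 102400]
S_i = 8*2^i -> [8, 16, 32, 64, 128]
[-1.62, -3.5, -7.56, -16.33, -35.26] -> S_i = -1.62*2.16^i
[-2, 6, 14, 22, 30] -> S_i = -2 + 8*i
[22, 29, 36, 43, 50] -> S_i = 22 + 7*i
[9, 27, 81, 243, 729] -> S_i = 9*3^i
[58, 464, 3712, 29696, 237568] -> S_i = 58*8^i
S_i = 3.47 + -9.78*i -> [3.47, -6.31, -16.09, -25.87, -35.65]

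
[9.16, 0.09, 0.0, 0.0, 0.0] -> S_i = 9.16*0.01^i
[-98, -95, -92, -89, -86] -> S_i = -98 + 3*i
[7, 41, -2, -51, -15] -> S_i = Random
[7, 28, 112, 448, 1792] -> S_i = 7*4^i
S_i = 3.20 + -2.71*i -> [3.2, 0.49, -2.22, -4.93, -7.64]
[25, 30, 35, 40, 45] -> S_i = 25 + 5*i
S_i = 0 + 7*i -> [0, 7, 14, 21, 28]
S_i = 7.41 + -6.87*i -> [7.41, 0.54, -6.33, -13.2, -20.07]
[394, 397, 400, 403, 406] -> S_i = 394 + 3*i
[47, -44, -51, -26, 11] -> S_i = Random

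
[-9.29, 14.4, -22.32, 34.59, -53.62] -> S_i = -9.29*(-1.55)^i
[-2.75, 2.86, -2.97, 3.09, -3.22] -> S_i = -2.75*(-1.04)^i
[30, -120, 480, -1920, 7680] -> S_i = 30*-4^i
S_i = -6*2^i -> [-6, -12, -24, -48, -96]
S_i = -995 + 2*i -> [-995, -993, -991, -989, -987]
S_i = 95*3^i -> [95, 285, 855, 2565, 7695]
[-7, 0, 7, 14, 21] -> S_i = -7 + 7*i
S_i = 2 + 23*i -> [2, 25, 48, 71, 94]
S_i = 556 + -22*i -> [556, 534, 512, 490, 468]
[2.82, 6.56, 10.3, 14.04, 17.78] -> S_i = 2.82 + 3.74*i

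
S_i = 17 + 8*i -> [17, 25, 33, 41, 49]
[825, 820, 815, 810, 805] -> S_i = 825 + -5*i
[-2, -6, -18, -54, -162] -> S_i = -2*3^i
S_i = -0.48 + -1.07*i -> [-0.48, -1.55, -2.62, -3.69, -4.76]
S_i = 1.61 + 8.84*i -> [1.61, 10.45, 19.29, 28.13, 36.97]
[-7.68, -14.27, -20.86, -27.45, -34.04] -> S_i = -7.68 + -6.59*i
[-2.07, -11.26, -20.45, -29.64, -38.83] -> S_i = -2.07 + -9.19*i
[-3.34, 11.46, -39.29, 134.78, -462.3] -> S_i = -3.34*(-3.43)^i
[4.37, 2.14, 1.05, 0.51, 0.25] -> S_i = 4.37*0.49^i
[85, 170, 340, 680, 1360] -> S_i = 85*2^i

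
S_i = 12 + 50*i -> [12, 62, 112, 162, 212]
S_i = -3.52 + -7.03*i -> [-3.52, -10.55, -17.58, -24.61, -31.64]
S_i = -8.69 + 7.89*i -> [-8.69, -0.8, 7.09, 14.98, 22.87]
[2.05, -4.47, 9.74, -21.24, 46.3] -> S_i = 2.05*(-2.18)^i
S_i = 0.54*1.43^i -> [0.54, 0.77, 1.1, 1.58, 2.26]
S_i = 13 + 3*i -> [13, 16, 19, 22, 25]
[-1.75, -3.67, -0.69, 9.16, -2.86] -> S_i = Random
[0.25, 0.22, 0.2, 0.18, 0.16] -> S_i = 0.25*0.89^i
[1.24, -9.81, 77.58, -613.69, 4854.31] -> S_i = 1.24*(-7.91)^i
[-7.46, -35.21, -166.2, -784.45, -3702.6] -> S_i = -7.46*4.72^i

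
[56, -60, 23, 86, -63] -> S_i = Random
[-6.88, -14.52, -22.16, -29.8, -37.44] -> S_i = -6.88 + -7.64*i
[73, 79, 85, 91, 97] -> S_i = 73 + 6*i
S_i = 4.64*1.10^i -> [4.64, 5.1, 5.61, 6.18, 6.79]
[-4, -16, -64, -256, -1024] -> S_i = -4*4^i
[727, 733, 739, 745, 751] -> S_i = 727 + 6*i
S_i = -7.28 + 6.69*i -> [-7.28, -0.59, 6.1, 12.79, 19.48]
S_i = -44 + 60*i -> [-44, 16, 76, 136, 196]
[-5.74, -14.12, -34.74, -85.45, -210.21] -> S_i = -5.74*2.46^i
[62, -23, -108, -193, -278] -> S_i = 62 + -85*i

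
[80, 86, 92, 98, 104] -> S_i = 80 + 6*i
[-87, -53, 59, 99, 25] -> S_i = Random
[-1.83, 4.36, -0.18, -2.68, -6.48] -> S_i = Random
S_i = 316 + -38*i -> [316, 278, 240, 202, 164]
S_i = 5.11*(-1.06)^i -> [5.11, -5.42, 5.74, -6.09, 6.45]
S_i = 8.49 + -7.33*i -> [8.49, 1.16, -6.17, -13.5, -20.83]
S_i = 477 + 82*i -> [477, 559, 641, 723, 805]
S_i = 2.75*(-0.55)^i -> [2.75, -1.51, 0.83, -0.46, 0.25]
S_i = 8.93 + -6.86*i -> [8.93, 2.07, -4.79, -11.65, -18.51]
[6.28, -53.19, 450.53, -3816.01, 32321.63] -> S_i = 6.28*(-8.47)^i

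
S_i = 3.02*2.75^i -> [3.02, 8.3, 22.84, 62.81, 172.72]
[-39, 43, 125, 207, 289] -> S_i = -39 + 82*i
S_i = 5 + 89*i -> [5, 94, 183, 272, 361]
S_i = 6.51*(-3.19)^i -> [6.51, -20.77, 66.25, -211.33, 674.13]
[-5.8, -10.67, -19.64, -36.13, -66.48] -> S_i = -5.80*1.84^i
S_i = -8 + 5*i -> [-8, -3, 2, 7, 12]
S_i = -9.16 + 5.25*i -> [-9.16, -3.91, 1.34, 6.59, 11.84]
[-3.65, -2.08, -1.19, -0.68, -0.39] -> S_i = -3.65*0.57^i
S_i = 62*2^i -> [62, 124, 248, 496, 992]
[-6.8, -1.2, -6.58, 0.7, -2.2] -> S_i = Random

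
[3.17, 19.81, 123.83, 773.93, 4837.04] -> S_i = 3.17*6.25^i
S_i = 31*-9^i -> [31, -279, 2511, -22599, 203391]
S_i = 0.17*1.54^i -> [0.17, 0.26, 0.4, 0.62, 0.96]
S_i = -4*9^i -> [-4, -36, -324, -2916, -26244]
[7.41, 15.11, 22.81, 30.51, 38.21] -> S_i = 7.41 + 7.70*i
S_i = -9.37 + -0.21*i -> [-9.37, -9.58, -9.79, -10.0, -10.21]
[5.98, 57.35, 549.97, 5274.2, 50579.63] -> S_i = 5.98*9.59^i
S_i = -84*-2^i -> [-84, 168, -336, 672, -1344]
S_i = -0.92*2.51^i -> [-0.92, -2.31, -5.8, -14.55, -36.52]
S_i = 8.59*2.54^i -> [8.59, 21.82, 55.42, 140.76, 357.54]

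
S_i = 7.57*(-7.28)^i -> [7.57, -55.11, 401.2, -2920.72, 21262.85]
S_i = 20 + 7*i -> [20, 27, 34, 41, 48]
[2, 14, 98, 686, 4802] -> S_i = 2*7^i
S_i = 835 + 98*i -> [835, 933, 1031, 1129, 1227]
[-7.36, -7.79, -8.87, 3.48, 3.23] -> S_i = Random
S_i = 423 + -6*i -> [423, 417, 411, 405, 399]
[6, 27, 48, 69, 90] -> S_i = 6 + 21*i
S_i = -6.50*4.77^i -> [-6.5, -31.0, -147.89, -705.45, -3365.01]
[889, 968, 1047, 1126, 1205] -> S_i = 889 + 79*i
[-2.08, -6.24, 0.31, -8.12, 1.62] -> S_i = Random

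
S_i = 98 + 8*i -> [98, 106, 114, 122, 130]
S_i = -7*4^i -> [-7, -28, -112, -448, -1792]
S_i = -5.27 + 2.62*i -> [-5.27, -2.65, -0.03, 2.59, 5.21]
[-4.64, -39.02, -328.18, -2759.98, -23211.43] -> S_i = -4.64*8.41^i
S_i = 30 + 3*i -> [30, 33, 36, 39, 42]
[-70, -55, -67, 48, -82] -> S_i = Random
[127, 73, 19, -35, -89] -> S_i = 127 + -54*i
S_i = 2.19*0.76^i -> [2.19, 1.66, 1.26, 0.96, 0.73]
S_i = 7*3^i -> [7, 21, 63, 189, 567]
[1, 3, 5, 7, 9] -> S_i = 1 + 2*i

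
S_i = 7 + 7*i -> [7, 14, 21, 28, 35]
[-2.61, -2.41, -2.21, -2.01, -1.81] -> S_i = -2.61 + 0.20*i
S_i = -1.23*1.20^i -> [-1.23, -1.48, -1.77, -2.13, -2.55]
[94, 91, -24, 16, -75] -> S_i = Random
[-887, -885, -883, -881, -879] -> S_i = -887 + 2*i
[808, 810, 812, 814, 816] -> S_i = 808 + 2*i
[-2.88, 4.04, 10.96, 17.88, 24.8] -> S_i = -2.88 + 6.92*i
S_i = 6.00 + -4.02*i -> [6.0, 1.98, -2.04, -6.06, -10.08]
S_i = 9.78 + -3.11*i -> [9.78, 6.67, 3.56, 0.45, -2.66]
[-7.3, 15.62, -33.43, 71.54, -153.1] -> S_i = -7.30*(-2.14)^i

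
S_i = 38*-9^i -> [38, -342, 3078, -27702, 249318]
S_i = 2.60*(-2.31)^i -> [2.6, -6.01, 13.87, -32.05, 74.03]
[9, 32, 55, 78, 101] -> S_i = 9 + 23*i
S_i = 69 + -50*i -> [69, 19, -31, -81, -131]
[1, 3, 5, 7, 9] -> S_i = 1 + 2*i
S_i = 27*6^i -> [27, 162, 972, 5832, 34992]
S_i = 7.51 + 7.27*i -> [7.51, 14.78, 22.05, 29.32, 36.59]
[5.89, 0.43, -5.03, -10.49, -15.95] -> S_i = 5.89 + -5.46*i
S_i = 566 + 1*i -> [566, 567, 568, 569, 570]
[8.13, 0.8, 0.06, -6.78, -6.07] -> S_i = Random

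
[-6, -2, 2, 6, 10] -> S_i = -6 + 4*i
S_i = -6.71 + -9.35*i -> [-6.71, -16.06, -25.41, -34.76, -44.11]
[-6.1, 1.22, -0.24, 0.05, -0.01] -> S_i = -6.10*(-0.20)^i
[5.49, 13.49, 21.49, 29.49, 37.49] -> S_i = 5.49 + 8.00*i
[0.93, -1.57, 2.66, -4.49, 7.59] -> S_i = 0.93*(-1.69)^i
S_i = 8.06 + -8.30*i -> [8.06, -0.24, -8.54, -16.84, -25.14]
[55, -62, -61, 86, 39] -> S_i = Random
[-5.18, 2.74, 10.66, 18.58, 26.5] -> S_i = -5.18 + 7.92*i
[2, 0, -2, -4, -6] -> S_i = 2 + -2*i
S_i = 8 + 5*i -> [8, 13, 18, 23, 28]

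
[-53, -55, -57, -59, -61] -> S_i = -53 + -2*i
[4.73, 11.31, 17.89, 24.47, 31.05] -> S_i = 4.73 + 6.58*i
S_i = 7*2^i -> [7, 14, 28, 56, 112]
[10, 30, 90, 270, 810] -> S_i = 10*3^i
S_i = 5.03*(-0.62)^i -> [5.03, -3.12, 1.93, -1.2, 0.74]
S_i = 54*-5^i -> [54, -270, 1350, -6750, 33750]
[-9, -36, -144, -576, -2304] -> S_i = -9*4^i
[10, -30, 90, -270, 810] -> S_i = 10*-3^i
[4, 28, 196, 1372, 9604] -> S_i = 4*7^i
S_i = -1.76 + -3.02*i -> [-1.76, -4.78, -7.8, -10.82, -13.84]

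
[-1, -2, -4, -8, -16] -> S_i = -1*2^i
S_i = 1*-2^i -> [1, -2, 4, -8, 16]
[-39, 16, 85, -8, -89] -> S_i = Random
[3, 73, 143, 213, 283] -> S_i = 3 + 70*i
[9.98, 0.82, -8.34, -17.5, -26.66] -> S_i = 9.98 + -9.16*i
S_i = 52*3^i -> [52, 156, 468, 1404, 4212]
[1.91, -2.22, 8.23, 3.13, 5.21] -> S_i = Random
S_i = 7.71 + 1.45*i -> [7.71, 9.16, 10.61, 12.06, 13.51]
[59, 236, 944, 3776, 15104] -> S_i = 59*4^i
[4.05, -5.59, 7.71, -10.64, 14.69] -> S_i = 4.05*(-1.38)^i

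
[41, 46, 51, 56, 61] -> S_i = 41 + 5*i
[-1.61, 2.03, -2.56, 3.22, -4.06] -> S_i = -1.61*(-1.26)^i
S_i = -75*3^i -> [-75, -225, -675, -2025, -6075]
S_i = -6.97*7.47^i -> [-6.97, -52.07, -388.93, -2905.32, -21702.77]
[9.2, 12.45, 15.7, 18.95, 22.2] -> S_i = 9.20 + 3.25*i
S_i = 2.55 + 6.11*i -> [2.55, 8.66, 14.77, 20.88, 26.99]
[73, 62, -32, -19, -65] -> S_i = Random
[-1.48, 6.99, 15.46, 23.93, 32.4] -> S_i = -1.48 + 8.47*i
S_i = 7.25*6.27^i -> [7.25, 45.46, 285.02, 1787.07, 11204.9]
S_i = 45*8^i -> [45, 360, 2880, 23040, 184320]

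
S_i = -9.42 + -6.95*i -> [-9.42, -16.37, -23.32, -30.27, -37.22]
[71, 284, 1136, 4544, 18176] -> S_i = 71*4^i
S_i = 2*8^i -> [2, 16, 128, 1024, 8192]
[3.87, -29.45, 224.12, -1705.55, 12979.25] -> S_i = 3.87*(-7.61)^i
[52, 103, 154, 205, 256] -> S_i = 52 + 51*i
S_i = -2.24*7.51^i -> [-2.24, -16.82, -126.34, -948.79, -7125.38]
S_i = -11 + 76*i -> [-11, 65, 141, 217, 293]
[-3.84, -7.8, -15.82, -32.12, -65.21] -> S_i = -3.84*2.03^i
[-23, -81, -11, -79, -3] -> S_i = Random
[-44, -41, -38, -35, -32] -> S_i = -44 + 3*i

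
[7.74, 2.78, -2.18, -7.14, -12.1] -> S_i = 7.74 + -4.96*i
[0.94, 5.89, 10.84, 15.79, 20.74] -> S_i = 0.94 + 4.95*i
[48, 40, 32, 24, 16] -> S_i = 48 + -8*i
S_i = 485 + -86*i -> [485, 399, 313, 227, 141]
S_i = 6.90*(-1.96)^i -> [6.9, -13.52, 26.51, -51.95, 101.83]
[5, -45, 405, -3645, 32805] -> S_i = 5*-9^i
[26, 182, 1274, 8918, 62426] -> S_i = 26*7^i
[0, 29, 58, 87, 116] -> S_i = 0 + 29*i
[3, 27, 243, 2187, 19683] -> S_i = 3*9^i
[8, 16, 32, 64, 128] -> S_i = 8*2^i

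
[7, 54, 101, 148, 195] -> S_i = 7 + 47*i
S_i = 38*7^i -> [38, 266, 1862, 13034, 91238]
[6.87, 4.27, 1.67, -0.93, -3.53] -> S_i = 6.87 + -2.60*i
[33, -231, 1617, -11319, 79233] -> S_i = 33*-7^i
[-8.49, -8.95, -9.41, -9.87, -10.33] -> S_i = -8.49 + -0.46*i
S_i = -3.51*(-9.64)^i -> [-3.51, 33.84, -326.18, 3144.4, -30312.05]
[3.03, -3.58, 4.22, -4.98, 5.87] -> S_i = 3.03*(-1.18)^i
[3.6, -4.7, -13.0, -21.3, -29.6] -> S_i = 3.60 + -8.30*i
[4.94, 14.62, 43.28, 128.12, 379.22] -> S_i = 4.94*2.96^i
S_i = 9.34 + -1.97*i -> [9.34, 7.37, 5.4, 3.43, 1.46]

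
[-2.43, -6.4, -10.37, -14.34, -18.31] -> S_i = -2.43 + -3.97*i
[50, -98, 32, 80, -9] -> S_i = Random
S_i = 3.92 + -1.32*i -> [3.92, 2.6, 1.28, -0.04, -1.36]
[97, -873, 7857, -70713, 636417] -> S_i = 97*-9^i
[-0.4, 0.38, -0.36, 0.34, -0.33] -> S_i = -0.40*(-0.95)^i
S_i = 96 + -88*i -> [96, 8, -80, -168, -256]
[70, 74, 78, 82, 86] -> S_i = 70 + 4*i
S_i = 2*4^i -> [2, 8, 32, 128, 512]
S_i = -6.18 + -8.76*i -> [-6.18, -14.94, -23.7, -32.46, -41.22]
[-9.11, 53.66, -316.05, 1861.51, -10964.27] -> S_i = -9.11*(-5.89)^i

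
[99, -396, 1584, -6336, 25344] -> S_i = 99*-4^i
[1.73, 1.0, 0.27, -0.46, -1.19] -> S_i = 1.73 + -0.73*i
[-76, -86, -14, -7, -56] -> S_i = Random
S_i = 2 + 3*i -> [2, 5, 8, 11, 14]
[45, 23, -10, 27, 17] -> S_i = Random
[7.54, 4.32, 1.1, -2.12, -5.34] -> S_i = 7.54 + -3.22*i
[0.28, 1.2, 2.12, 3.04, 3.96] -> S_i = 0.28 + 0.92*i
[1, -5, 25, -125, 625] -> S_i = 1*-5^i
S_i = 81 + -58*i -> [81, 23, -35, -93, -151]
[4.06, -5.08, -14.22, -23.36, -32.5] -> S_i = 4.06 + -9.14*i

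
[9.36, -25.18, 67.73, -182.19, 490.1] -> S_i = 9.36*(-2.69)^i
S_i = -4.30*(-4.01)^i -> [-4.3, 17.24, -69.14, 277.27, -1111.85]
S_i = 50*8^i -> [50, 400, 3200, 25600, 204800]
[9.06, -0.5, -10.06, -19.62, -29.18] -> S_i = 9.06 + -9.56*i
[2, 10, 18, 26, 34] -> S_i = 2 + 8*i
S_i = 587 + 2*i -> [587, 589, 591, 593, 595]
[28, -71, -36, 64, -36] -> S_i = Random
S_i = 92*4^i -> [92, 368, 1472, 5888, 23552]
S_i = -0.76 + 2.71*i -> [-0.76, 1.95, 4.66, 7.37, 10.08]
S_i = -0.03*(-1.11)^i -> [-0.03, 0.03, -0.04, 0.04, -0.05]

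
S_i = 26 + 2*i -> [26, 28, 30, 32, 34]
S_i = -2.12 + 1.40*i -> [-2.12, -0.72, 0.68, 2.08, 3.48]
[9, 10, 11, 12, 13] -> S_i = 9 + 1*i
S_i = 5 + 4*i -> [5, 9, 13, 17, 21]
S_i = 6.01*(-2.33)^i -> [6.01, -14.0, 32.63, -76.02, 177.13]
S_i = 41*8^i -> [41, 328, 2624, 20992, 167936]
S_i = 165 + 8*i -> [165, 173, 181, 189, 197]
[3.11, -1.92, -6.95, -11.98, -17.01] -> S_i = 3.11 + -5.03*i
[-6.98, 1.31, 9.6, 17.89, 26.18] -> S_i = -6.98 + 8.29*i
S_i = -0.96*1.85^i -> [-0.96, -1.78, -3.29, -6.08, -11.24]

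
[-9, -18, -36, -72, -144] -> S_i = -9*2^i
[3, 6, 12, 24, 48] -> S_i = 3*2^i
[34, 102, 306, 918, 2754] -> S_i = 34*3^i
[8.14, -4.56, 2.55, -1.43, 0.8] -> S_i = 8.14*(-0.56)^i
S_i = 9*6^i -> [9, 54, 324, 1944, 11664]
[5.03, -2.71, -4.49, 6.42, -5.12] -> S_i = Random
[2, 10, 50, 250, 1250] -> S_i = 2*5^i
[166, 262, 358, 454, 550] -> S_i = 166 + 96*i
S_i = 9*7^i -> [9, 63, 441, 3087, 21609]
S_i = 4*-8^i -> [4, -32, 256, -2048, 16384]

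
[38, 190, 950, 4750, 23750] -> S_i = 38*5^i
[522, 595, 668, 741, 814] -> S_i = 522 + 73*i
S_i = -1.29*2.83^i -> [-1.29, -3.65, -10.33, -29.24, -82.74]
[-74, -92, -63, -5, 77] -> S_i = Random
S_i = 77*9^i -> [77, 693, 6237, 56133, 505197]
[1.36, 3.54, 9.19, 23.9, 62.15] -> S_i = 1.36*2.60^i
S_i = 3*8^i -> [3, 24, 192, 1536, 12288]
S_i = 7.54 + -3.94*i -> [7.54, 3.6, -0.34, -4.28, -8.22]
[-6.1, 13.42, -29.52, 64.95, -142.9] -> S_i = -6.10*(-2.20)^i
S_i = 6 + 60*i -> [6, 66, 126, 186, 246]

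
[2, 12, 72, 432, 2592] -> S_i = 2*6^i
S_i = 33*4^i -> [33, 132, 528, 2112, 8448]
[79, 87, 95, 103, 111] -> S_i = 79 + 8*i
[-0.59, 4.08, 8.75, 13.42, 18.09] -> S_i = -0.59 + 4.67*i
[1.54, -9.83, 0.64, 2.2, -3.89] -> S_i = Random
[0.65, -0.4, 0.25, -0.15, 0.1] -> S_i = 0.65*(-0.62)^i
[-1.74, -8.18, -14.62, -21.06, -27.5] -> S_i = -1.74 + -6.44*i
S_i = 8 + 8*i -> [8, 16, 24, 32, 40]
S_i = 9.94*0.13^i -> [9.94, 1.29, 0.17, 0.02, 0.0]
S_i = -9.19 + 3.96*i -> [-9.19, -5.23, -1.27, 2.69, 6.65]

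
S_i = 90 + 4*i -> [90, 94, 98, 102, 106]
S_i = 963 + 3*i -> [963, 966, 969, 972, 975]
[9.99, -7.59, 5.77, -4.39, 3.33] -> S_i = 9.99*(-0.76)^i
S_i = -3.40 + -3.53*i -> [-3.4, -6.93, -10.46, -13.99, -17.52]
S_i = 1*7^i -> [1, 7, 49, 343, 2401]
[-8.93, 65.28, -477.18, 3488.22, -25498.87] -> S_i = -8.93*(-7.31)^i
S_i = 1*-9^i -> [1, -9, 81, -729, 6561]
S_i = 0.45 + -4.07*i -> [0.45, -3.62, -7.69, -11.76, -15.83]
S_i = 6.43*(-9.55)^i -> [6.43, -61.41, 586.43, -5600.43, 53484.07]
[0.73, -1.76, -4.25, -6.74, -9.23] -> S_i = 0.73 + -2.49*i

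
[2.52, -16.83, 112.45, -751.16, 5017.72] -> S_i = 2.52*(-6.68)^i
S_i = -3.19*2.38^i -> [-3.19, -7.59, -18.07, -43.01, -102.35]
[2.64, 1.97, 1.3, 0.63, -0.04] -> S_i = 2.64 + -0.67*i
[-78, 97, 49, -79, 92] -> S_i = Random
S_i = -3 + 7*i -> [-3, 4, 11, 18, 25]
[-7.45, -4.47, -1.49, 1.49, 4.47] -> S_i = -7.45 + 2.98*i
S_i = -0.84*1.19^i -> [-0.84, -1.0, -1.19, -1.42, -1.68]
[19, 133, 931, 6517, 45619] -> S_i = 19*7^i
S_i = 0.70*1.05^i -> [0.7, 0.74, 0.77, 0.81, 0.85]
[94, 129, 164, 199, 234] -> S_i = 94 + 35*i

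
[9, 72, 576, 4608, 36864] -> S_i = 9*8^i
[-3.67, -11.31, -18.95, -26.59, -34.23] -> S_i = -3.67 + -7.64*i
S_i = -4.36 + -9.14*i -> [-4.36, -13.5, -22.64, -31.78, -40.92]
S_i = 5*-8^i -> [5, -40, 320, -2560, 20480]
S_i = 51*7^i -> [51, 357, 2499, 17493, 122451]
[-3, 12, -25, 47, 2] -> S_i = Random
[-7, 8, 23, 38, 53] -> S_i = -7 + 15*i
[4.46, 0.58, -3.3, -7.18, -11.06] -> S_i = 4.46 + -3.88*i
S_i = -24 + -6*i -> [-24, -30, -36, -42, -48]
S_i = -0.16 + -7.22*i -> [-0.16, -7.38, -14.6, -21.82, -29.04]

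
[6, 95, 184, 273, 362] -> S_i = 6 + 89*i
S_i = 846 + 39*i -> [846, 885, 924, 963, 1002]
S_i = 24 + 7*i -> [24, 31, 38, 45, 52]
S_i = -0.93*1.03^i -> [-0.93, -0.96, -0.99, -1.02, -1.05]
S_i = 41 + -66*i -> [41, -25, -91, -157, -223]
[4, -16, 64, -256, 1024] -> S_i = 4*-4^i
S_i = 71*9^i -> [71, 639, 5751, 51759, 465831]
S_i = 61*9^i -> [61, 549, 4941, 44469, 400221]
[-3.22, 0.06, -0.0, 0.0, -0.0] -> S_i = -3.22*(-0.02)^i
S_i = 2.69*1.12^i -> [2.69, 3.01, 3.37, 3.78, 4.23]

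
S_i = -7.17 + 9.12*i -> [-7.17, 1.95, 11.07, 20.19, 29.31]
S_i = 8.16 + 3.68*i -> [8.16, 11.84, 15.52, 19.2, 22.88]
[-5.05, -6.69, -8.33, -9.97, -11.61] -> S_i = -5.05 + -1.64*i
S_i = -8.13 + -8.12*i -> [-8.13, -16.25, -24.37, -32.49, -40.61]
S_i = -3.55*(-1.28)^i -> [-3.55, 4.54, -5.82, 7.44, -9.53]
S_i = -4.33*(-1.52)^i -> [-4.33, 6.58, -10.0, 15.21, -23.11]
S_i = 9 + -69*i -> [9, -60, -129, -198, -267]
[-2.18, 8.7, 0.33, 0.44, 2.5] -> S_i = Random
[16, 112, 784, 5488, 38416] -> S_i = 16*7^i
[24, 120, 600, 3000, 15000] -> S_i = 24*5^i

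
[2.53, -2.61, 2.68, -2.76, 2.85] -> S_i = 2.53*(-1.03)^i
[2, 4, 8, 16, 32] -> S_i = 2*2^i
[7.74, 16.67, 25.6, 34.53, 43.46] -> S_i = 7.74 + 8.93*i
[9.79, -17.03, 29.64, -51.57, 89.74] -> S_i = 9.79*(-1.74)^i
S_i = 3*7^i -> [3, 21, 147, 1029, 7203]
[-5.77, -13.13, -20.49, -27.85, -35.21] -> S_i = -5.77 + -7.36*i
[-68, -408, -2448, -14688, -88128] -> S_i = -68*6^i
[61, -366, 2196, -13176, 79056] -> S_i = 61*-6^i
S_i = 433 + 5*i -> [433, 438, 443, 448, 453]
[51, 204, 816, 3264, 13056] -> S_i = 51*4^i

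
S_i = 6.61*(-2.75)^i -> [6.61, -18.18, 49.99, -137.47, 378.04]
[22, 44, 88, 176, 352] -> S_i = 22*2^i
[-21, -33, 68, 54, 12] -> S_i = Random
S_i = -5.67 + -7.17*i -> [-5.67, -12.84, -20.01, -27.18, -34.35]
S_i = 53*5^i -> [53, 265, 1325, 6625, 33125]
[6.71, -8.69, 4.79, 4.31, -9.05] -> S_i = Random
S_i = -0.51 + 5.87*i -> [-0.51, 5.36, 11.23, 17.1, 22.97]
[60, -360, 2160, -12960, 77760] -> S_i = 60*-6^i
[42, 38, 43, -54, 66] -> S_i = Random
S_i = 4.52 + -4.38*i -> [4.52, 0.14, -4.24, -8.62, -13.0]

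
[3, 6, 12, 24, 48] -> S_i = 3*2^i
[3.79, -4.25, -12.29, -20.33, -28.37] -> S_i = 3.79 + -8.04*i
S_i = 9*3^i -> [9, 27, 81, 243, 729]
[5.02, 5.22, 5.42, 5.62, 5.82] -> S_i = 5.02 + 0.20*i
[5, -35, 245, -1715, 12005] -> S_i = 5*-7^i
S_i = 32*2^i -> [32, 64, 128, 256, 512]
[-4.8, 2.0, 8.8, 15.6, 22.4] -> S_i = -4.80 + 6.80*i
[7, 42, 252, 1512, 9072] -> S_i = 7*6^i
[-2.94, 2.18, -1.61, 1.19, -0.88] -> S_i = -2.94*(-0.74)^i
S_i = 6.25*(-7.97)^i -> [6.25, -49.81, 397.01, -3164.13, 25218.15]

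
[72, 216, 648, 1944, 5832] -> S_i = 72*3^i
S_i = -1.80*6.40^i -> [-1.8, -11.52, -73.73, -471.86, -3019.9]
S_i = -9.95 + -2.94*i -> [-9.95, -12.89, -15.83, -18.77, -21.71]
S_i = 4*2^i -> [4, 8, 16, 32, 64]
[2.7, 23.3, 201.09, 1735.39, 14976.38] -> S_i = 2.70*8.63^i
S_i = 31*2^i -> [31, 62, 124, 248, 496]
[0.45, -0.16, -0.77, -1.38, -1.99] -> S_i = 0.45 + -0.61*i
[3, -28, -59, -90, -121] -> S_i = 3 + -31*i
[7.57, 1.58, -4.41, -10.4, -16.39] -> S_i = 7.57 + -5.99*i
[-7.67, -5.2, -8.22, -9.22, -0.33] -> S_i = Random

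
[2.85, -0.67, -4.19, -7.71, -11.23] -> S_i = 2.85 + -3.52*i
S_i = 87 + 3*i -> [87, 90, 93, 96, 99]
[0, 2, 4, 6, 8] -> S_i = 0 + 2*i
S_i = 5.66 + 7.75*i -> [5.66, 13.41, 21.16, 28.91, 36.66]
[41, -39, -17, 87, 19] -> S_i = Random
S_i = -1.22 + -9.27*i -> [-1.22, -10.49, -19.76, -29.03, -38.3]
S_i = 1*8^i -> [1, 8, 64, 512, 4096]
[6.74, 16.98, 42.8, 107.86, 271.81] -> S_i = 6.74*2.52^i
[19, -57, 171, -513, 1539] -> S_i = 19*-3^i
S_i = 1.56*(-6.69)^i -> [1.56, -10.44, 69.82, -467.09, 3124.85]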